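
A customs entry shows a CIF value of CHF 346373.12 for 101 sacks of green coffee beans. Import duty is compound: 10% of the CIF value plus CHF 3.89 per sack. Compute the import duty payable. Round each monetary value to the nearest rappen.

Import duty: CHF 35030.20

Ad valorem component: 346373.12 × 10% = 34637.31
Specific component: 101 × 3.89 = 392.89
Import duty = 34637.31 + 392.89 = 35030.20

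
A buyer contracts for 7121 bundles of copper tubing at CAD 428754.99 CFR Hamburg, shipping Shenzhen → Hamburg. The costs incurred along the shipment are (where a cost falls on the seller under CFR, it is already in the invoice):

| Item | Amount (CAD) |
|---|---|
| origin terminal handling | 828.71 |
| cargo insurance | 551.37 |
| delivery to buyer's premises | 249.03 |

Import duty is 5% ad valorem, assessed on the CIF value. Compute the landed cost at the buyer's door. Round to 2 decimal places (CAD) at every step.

Total landed cost: CAD 451020.71

CFR: the seller pays costs through ocean freight to the destination port, but not insurance.
Already in the invoice (seller's account under CFR): origin terminal — exclude.
CIF value = CFR price + insurance = 428754.99 + 551.37 = 429306.36
Import duty = 429306.36 × 5% = 21465.32
Buyer bears: insurance 551.37 + delivery 249.03 + duty 21465.32 = 22265.72
Landed cost = invoice 428754.99 + 22265.72 = 451020.71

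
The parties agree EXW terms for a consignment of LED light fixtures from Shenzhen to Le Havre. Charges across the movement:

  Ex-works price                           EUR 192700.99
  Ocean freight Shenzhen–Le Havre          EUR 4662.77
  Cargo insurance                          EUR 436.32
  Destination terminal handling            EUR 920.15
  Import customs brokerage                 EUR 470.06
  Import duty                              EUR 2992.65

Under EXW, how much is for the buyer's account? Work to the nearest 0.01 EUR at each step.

EXW: the seller makes goods available at their premises; the buyer bears all onward costs.
Seller's account: goods 192700.99 = 192700.99
Buyer's account: freight 4662.77 + insurance 436.32 + destination terminal 920.15 + brokerage 470.06 + duty 2992.65 = 9481.95

Buyer's account: EUR 9481.95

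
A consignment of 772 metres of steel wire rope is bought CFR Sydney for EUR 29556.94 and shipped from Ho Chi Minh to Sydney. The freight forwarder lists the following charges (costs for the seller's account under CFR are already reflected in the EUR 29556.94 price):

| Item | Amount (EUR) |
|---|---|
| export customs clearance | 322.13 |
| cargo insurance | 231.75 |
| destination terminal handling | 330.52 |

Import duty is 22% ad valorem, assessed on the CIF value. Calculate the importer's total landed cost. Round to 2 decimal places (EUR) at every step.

CFR: the seller pays costs through ocean freight to the destination port, but not insurance.
Already in the invoice (seller's account under CFR): export clearance — exclude.
CIF value = CFR price + insurance = 29556.94 + 231.75 = 29788.69
Import duty = 29788.69 × 22% = 6553.51
Buyer bears: insurance 231.75 + destination terminal 330.52 + duty 6553.51 = 7115.78
Landed cost = invoice 29556.94 + 7115.78 = 36672.72

Total landed cost: EUR 36672.72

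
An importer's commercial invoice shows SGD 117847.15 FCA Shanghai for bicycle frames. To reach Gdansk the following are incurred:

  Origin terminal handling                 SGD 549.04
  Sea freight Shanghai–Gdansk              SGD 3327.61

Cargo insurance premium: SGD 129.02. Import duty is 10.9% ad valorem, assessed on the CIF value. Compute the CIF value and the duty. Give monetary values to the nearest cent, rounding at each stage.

CIF value: SGD 121852.82; import duty: SGD 13281.96

CIF = FCA price + pre-shipment costs + freight + insurance
CIF = 117847.15 + 549.04 + 3327.61 + 129.02 = 121852.82
Import duty = 121852.82 × 10.9% = 13281.96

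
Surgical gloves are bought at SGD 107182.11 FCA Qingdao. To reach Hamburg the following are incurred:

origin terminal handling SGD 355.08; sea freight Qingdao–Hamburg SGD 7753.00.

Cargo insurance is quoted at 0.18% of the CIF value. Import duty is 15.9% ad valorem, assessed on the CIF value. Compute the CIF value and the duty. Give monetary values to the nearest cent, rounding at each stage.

Let C be the CIF value. C = FCA price + pre-shipment costs + freight + 0.18% × C
C − 0.18% × C = 107182.11 + 355.08 + 7753.00
0.9982 × C = 115290.19
C = 115290.19 / 0.9982 = 115498.09
Insurance premium = 0.18% × 115498.09 = 207.90
Import duty = 115498.09 × 15.9% = 18364.20

CIF value: SGD 115498.09; import duty: SGD 18364.20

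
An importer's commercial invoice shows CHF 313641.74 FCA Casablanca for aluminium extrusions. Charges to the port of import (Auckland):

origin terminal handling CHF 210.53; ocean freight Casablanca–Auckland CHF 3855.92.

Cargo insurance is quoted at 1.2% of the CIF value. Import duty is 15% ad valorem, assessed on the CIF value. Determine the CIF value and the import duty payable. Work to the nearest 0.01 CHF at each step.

CIF value: CHF 321566.99; import duty: CHF 48235.05

Let C be the CIF value. C = FCA price + pre-shipment costs + freight + 1.2% × C
C − 1.2% × C = 313641.74 + 210.53 + 3855.92
0.988 × C = 317708.19
C = 317708.19 / 0.988 = 321566.99
Insurance premium = 1.2% × 321566.99 = 3858.80
Import duty = 321566.99 × 15% = 48235.05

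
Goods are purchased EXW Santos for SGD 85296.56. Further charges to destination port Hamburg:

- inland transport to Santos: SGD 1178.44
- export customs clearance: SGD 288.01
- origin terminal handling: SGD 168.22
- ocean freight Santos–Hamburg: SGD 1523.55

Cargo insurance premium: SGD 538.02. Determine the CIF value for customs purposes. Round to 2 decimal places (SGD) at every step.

CIF = EXW price + pre-shipment costs + freight + insurance
CIF = 85296.56 + 1178.44 + 288.01 + 168.22 + 1523.55 + 538.02 = 88992.80

CIF value: SGD 88992.80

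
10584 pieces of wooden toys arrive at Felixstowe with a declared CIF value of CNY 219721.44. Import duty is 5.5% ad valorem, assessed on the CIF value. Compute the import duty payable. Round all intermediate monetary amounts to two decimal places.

Import duty = 219721.44 × 5.5% = 12084.68

Import duty: CNY 12084.68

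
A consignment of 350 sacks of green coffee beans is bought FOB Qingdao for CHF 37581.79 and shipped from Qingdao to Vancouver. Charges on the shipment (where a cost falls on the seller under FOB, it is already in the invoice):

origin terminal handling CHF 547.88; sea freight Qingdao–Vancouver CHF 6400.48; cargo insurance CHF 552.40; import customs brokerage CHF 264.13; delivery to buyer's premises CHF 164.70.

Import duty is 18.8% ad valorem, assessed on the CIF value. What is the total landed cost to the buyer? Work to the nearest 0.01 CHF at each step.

FOB: the seller bears costs until goods are on board at the origin port; the buyer bears freight, insurance and all costs thereafter.
Already in the invoice (seller's account under FOB): origin terminal — exclude.
CIF value = FOB price + freight + insurance = 37581.79 + 6400.48 + 552.40 = 44534.67
Import duty = 44534.67 × 18.8% = 8372.52
Buyer bears: freight 6400.48 + insurance 552.40 + brokerage 264.13 + delivery 164.70 + duty 8372.52 = 15754.23
Landed cost = invoice 37581.79 + 15754.23 = 53336.02

Total landed cost: CHF 53336.02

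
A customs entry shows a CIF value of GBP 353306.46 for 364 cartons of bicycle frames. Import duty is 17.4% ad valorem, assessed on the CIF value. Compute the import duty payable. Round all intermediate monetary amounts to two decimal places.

Import duty: GBP 61475.32

Import duty = 353306.46 × 17.4% = 61475.32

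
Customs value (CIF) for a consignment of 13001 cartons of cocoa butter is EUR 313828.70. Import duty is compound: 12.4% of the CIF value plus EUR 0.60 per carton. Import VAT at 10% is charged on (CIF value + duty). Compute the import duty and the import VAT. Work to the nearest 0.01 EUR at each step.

Ad valorem component: 313828.70 × 12.4% = 38914.76
Specific component: 13001 × 0.60 = 7800.60
Import duty = 38914.76 + 7800.60 = 46715.36
VAT base = CIF + duty = 313828.70 + 46715.36 = 360544.06
Import VAT = 360544.06 × 10% = 36054.41

Import duty: EUR 46715.36; import VAT: EUR 36054.41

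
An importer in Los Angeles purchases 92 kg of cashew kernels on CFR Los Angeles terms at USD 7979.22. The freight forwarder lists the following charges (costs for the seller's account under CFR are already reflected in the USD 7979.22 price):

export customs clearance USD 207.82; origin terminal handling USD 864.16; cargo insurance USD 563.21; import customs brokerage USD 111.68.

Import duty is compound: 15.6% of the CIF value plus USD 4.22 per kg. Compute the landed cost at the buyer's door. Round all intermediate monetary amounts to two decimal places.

CFR: the seller pays costs through ocean freight to the destination port, but not insurance.
Already in the invoice (seller's account under CFR): export clearance, origin terminal — exclude.
CIF value = CFR price + insurance = 7979.22 + 563.21 = 8542.43
Ad valorem component: 8542.43 × 15.6% = 1332.62
Specific component: 92 × 4.22 = 388.24
Import duty = 1332.62 + 388.24 = 1720.86
Buyer bears: insurance 563.21 + brokerage 111.68 + duty 1720.86 = 2395.75
Landed cost = invoice 7979.22 + 2395.75 = 10374.97

Total landed cost: USD 10374.97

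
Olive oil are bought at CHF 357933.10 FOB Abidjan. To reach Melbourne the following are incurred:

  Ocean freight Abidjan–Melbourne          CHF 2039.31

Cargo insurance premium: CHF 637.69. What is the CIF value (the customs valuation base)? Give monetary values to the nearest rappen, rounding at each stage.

CIF value: CHF 360610.10

CIF = FOB price + freight + insurance
CIF = 357933.10 + 2039.31 + 637.69 = 360610.10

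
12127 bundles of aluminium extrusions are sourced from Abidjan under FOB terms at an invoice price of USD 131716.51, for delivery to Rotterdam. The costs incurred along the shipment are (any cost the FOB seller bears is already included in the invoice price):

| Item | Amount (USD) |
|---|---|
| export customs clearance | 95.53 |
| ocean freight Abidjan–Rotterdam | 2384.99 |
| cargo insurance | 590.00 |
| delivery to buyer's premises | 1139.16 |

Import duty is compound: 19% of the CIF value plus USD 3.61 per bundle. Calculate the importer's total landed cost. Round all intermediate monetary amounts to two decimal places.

Total landed cost: USD 205200.52

FOB: the seller bears costs until goods are on board at the origin port; the buyer bears freight, insurance and all costs thereafter.
Already in the invoice (seller's account under FOB): export clearance — exclude.
CIF value = FOB price + freight + insurance = 131716.51 + 2384.99 + 590.00 = 134691.50
Ad valorem component: 134691.50 × 19% = 25591.39
Specific component: 12127 × 3.61 = 43778.47
Import duty = 25591.39 + 43778.47 = 69369.86
Buyer bears: freight 2384.99 + insurance 590.00 + delivery 1139.16 + duty 69369.86 = 73484.01
Landed cost = invoice 131716.51 + 73484.01 = 205200.52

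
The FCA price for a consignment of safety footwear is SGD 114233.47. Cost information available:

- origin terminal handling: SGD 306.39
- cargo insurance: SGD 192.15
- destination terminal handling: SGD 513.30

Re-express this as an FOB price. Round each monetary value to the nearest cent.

Not relevant to the conversion: destination terminal, insurance — on the buyer under both terms; not part of either seller's price.
From FCA to FOB, the seller additionally bears: origin terminal.
FOB price = 114233.47 + 306.39 = 114539.86

FOB price: SGD 114539.86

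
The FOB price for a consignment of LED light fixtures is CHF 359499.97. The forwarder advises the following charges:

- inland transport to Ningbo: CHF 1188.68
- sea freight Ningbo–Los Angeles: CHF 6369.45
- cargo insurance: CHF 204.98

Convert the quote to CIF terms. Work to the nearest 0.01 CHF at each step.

Not relevant to the conversion: inland to port — on the seller under both FOB and CIF; already in the FOB price and stays in the CIF price.
From FOB to CIF, the seller additionally bears: freight, insurance.
CIF price = 359499.97 + 6369.45 + 204.98 = 366074.40

CIF price: CHF 366074.40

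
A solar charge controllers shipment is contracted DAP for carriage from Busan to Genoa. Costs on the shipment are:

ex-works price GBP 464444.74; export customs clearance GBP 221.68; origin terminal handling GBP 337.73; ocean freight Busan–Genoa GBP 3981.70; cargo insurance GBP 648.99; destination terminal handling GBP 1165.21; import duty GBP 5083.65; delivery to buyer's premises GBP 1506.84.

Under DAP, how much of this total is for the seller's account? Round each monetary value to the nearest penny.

DAP: the seller bears all costs to the named destination except import duty and clearance.
Seller's account: goods 464444.74 + export clearance 221.68 + origin terminal 337.73 + freight 3981.70 + insurance 648.99 + destination terminal 1165.21 + delivery 1506.84 = 472306.89
Buyer's account: duty 5083.65 = 5083.65

Seller's account: GBP 472306.89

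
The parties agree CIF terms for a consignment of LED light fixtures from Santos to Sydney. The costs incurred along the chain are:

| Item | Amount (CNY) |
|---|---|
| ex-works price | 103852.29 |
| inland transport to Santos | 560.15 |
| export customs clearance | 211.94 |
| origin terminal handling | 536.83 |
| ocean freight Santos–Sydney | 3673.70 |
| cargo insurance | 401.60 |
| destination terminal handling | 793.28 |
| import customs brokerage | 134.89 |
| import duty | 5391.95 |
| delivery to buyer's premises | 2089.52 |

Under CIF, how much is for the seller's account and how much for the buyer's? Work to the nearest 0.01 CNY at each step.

Seller: CNY 109236.51; buyer: CNY 8409.64

CIF: the seller pays costs through ocean freight and marine insurance to the destination port.
Seller's account: goods 103852.29 + inland to port 560.15 + export clearance 211.94 + origin terminal 536.83 + freight 3673.70 + insurance 401.60 = 109236.51
Buyer's account: destination terminal 793.28 + brokerage 134.89 + duty 5391.95 + delivery 2089.52 = 8409.64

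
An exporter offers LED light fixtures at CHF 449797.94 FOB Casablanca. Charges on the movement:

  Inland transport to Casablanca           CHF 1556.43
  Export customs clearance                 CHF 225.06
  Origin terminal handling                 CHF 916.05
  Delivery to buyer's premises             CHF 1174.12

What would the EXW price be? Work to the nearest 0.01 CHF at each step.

Not relevant to the conversion: delivery — on the buyer under both terms; not part of either seller's price.
From FOB to EXW, the seller no longer bears: inland to port, export clearance, origin terminal.
EXW price = 449797.94 − 1556.43 − 225.06 − 916.05 = 447100.40

EXW price: CHF 447100.40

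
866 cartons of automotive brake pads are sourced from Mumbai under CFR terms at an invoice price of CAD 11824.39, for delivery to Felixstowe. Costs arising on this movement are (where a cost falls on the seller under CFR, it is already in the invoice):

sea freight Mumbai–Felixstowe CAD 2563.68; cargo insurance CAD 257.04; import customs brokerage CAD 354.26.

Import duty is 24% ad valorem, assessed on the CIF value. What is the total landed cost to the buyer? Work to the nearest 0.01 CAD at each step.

Total landed cost: CAD 15335.23

CFR: the seller pays costs through ocean freight to the destination port, but not insurance.
Already in the invoice (seller's account under CFR): freight — exclude.
CIF value = CFR price + insurance = 11824.39 + 257.04 = 12081.43
Import duty = 12081.43 × 24% = 2899.54
Buyer bears: insurance 257.04 + brokerage 354.26 + duty 2899.54 = 3510.84
Landed cost = invoice 11824.39 + 3510.84 = 15335.23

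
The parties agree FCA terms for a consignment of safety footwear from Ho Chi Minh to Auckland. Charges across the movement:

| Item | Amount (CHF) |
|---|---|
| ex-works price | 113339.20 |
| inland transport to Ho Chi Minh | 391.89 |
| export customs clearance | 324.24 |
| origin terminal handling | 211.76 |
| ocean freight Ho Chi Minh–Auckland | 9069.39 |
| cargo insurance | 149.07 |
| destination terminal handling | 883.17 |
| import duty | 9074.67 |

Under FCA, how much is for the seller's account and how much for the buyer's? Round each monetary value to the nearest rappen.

Seller: CHF 114055.33; buyer: CHF 19388.06

FCA: the seller delivers export-cleared goods to the carrier; the buyer bears costs from that point.
Seller's account: goods 113339.20 + inland to port 391.89 + export clearance 324.24 = 114055.33
Buyer's account: origin terminal 211.76 + freight 9069.39 + insurance 149.07 + destination terminal 883.17 + duty 9074.67 = 19388.06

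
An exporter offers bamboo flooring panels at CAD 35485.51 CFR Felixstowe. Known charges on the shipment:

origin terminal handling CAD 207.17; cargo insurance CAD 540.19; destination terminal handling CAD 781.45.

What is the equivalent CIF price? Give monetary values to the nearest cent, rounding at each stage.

CIF price: CAD 36025.70

Not relevant to the conversion: origin terminal — on the seller under both CFR and CIF; already in the CFR price and stays in the CIF price. destination terminal — on the buyer under both terms; not part of either seller's price.
From CFR to CIF, the seller additionally bears: insurance.
CIF price = 35485.51 + 540.19 = 36025.70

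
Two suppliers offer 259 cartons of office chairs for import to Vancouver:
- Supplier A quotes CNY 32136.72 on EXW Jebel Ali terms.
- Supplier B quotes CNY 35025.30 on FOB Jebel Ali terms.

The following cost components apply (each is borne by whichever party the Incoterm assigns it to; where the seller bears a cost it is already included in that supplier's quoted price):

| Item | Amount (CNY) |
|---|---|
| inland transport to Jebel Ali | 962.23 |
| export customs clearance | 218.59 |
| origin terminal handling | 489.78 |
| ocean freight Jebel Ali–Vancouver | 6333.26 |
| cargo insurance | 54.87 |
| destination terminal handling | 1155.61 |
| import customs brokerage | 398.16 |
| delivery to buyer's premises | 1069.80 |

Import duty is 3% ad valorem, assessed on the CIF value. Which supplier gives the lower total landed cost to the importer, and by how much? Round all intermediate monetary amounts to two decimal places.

Supplier A is cheaper by CNY 1254.52

Supplier A (EXW):
CIF value = EXW price + inland to port + export clearance + origin terminal + freight + insurance = 32136.72 + 962.23 + 218.59 + 489.78 + 6333.26 + 54.87 = 40195.45
Import duty = 40195.45 × 3% = 1205.86
Buyer bears (A): 962.23 + 218.59 + 489.78 + 6333.26 + 54.87 + 1155.61 + 398.16 + 1069.80 = 10682.30
Landed cost (A) = invoice 32136.72 + 10682.30 + duty 1205.86 = 44024.88
Supplier B (FOB):
CIF value = FOB price + freight + insurance = 35025.30 + 6333.26 + 54.87 = 41413.43
Import duty = 41413.43 × 3% = 1242.40
Buyer bears (B): 6333.26 + 54.87 + 1155.61 + 398.16 + 1069.80 = 9011.70
Landed cost (B) = invoice 35025.30 + 9011.70 + duty 1242.40 = 45279.40
Difference = |44024.88 − 45279.40| = 1254.52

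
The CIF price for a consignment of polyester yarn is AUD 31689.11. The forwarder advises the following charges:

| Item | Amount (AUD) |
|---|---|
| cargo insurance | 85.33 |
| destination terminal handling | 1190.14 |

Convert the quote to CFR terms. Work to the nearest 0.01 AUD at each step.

Not relevant to the conversion: destination terminal — on the buyer under both terms; not part of either seller's price.
From CIF to CFR, the seller no longer bears: insurance.
CFR price = 31689.11 − 85.33 = 31603.78

CFR price: AUD 31603.78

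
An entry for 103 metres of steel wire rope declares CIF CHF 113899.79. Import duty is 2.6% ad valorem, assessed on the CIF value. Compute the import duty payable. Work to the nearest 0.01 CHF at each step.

Import duty = 113899.79 × 2.6% = 2961.39

Import duty: CHF 2961.39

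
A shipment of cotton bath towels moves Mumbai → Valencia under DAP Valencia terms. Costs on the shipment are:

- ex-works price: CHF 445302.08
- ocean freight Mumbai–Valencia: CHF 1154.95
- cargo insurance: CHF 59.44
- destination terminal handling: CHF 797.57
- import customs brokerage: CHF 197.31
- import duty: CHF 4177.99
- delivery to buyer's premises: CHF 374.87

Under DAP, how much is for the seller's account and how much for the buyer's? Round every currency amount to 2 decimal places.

DAP: the seller bears all costs to the named destination except import duty and clearance.
Seller's account: goods 445302.08 + freight 1154.95 + insurance 59.44 + destination terminal 797.57 + delivery 374.87 = 447688.91
Buyer's account: brokerage 197.31 + duty 4177.99 = 4375.30

Seller: CHF 447688.91; buyer: CHF 4375.30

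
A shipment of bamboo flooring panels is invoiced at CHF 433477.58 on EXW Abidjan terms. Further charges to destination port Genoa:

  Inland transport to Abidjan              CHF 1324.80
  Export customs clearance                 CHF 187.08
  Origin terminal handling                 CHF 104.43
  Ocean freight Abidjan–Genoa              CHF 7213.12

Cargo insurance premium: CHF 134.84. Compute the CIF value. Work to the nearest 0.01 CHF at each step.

CIF value: CHF 442441.85

CIF = EXW price + pre-shipment costs + freight + insurance
CIF = 433477.58 + 1324.80 + 187.08 + 104.43 + 7213.12 + 134.84 = 442441.85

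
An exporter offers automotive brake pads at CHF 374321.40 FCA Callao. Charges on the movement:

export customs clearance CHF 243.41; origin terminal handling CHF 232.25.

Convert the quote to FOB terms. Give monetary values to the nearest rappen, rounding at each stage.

FOB price: CHF 374553.65

Not relevant to the conversion: export clearance — on the seller under both FCA and FOB; already in the FCA price and stays in the FOB price.
From FCA to FOB, the seller additionally bears: origin terminal.
FOB price = 374321.40 + 232.25 = 374553.65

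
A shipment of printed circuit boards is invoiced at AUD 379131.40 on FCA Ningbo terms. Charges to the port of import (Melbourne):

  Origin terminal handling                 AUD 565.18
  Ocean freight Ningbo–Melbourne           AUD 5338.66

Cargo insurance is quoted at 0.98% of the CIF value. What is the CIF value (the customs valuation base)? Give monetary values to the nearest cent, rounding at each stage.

CIF value: AUD 388845.93

Let C be the CIF value. C = FCA price + pre-shipment costs + freight + 0.98% × C
C − 0.98% × C = 379131.40 + 565.18 + 5338.66
0.9902 × C = 385035.24
C = 385035.24 / 0.9902 = 388845.93
Insurance premium = 0.98% × 388845.93 = 3810.69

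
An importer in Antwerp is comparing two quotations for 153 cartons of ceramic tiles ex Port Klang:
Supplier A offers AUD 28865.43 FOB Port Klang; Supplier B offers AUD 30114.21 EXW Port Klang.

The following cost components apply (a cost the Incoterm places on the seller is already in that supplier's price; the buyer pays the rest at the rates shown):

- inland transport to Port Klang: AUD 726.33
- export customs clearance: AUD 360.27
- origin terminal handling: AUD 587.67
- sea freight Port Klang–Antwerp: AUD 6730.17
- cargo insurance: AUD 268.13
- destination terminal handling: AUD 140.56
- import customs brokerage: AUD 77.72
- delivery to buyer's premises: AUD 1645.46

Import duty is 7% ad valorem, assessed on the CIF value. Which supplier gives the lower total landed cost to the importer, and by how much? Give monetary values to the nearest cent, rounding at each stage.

Supplier A is cheaper by AUD 3127.66

Supplier A (FOB):
CIF value = FOB price + freight + insurance = 28865.43 + 6730.17 + 268.13 = 35863.73
Import duty = 35863.73 × 7% = 2510.46
Buyer bears (A): 6730.17 + 268.13 + 140.56 + 77.72 + 1645.46 = 8862.04
Landed cost (A) = invoice 28865.43 + 8862.04 + duty 2510.46 = 40237.93
Supplier B (EXW):
CIF value = EXW price + inland to port + export clearance + origin terminal + freight + insurance = 30114.21 + 726.33 + 360.27 + 587.67 + 6730.17 + 268.13 = 38786.78
Import duty = 38786.78 × 7% = 2715.07
Buyer bears (B): 726.33 + 360.27 + 587.67 + 6730.17 + 268.13 + 140.56 + 77.72 + 1645.46 = 10536.31
Landed cost (B) = invoice 30114.21 + 10536.31 + duty 2715.07 = 43365.59
Difference = |40237.93 − 43365.59| = 3127.66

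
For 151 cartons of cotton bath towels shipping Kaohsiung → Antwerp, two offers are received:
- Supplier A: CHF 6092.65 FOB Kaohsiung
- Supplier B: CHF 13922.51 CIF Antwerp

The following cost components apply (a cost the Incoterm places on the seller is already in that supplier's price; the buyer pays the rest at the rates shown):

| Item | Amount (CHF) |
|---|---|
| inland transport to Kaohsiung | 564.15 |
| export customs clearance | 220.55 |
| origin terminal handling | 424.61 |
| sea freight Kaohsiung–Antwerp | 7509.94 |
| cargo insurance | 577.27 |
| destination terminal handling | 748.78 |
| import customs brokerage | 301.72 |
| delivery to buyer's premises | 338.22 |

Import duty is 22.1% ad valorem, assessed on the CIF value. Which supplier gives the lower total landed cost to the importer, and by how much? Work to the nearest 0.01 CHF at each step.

Supplier A (FOB):
CIF value = FOB price + freight + insurance = 6092.65 + 7509.94 + 577.27 = 14179.86
Import duty = 14179.86 × 22.1% = 3133.75
Buyer bears (A): 7509.94 + 577.27 + 748.78 + 301.72 + 338.22 = 9475.93
Landed cost (A) = invoice 6092.65 + 9475.93 + duty 3133.75 = 18702.33
Supplier B (CIF):
The CIF price already equals the CIF value: 13922.51
Import duty = 13922.51 × 22.1% = 3076.87
Buyer bears (B): 748.78 + 301.72 + 338.22 = 1388.72
Landed cost (B) = invoice 13922.51 + 1388.72 + duty 3076.87 = 18388.10
Difference = |18702.33 − 18388.10| = 314.23

Supplier B is cheaper by CHF 314.23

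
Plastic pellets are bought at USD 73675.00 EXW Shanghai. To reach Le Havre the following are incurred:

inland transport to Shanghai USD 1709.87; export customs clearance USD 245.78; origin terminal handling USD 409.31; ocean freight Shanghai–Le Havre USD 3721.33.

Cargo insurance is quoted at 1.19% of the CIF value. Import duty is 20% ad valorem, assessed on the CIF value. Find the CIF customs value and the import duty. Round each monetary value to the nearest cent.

Let C be the CIF value. C = EXW price + pre-shipment costs + freight + 1.19% × C
C − 1.19% × C = 73675.00 + 1709.87 + 245.78 + 409.31 + 3721.33
0.9881 × C = 79761.29
C = 79761.29 / 0.9881 = 80721.88
Insurance premium = 1.19% × 80721.88 = 960.59
Import duty = 80721.88 × 20% = 16144.38

CIF value: USD 80721.88; import duty: USD 16144.38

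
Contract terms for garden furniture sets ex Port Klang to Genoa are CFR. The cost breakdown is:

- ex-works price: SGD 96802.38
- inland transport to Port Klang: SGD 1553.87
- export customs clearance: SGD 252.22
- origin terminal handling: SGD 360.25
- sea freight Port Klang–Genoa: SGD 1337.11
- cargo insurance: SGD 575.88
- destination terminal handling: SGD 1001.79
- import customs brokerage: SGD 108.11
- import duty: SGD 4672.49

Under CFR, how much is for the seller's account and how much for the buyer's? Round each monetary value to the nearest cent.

Seller: SGD 100305.83; buyer: SGD 6358.27

CFR: the seller pays costs through ocean freight to the destination port, but not insurance.
Seller's account: goods 96802.38 + inland to port 1553.87 + export clearance 252.22 + origin terminal 360.25 + freight 1337.11 = 100305.83
Buyer's account: insurance 575.88 + destination terminal 1001.79 + brokerage 108.11 + duty 4672.49 = 6358.27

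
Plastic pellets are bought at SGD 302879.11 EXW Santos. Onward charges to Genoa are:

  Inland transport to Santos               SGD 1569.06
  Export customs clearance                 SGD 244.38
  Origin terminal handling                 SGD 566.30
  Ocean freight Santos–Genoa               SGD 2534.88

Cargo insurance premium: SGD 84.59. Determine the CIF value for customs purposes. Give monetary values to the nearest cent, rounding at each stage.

CIF value: SGD 307878.32

CIF = EXW price + pre-shipment costs + freight + insurance
CIF = 302879.11 + 1569.06 + 244.38 + 566.30 + 2534.88 + 84.59 = 307878.32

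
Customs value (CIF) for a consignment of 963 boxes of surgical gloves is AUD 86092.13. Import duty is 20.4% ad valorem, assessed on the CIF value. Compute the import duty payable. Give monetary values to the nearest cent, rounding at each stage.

Import duty: AUD 17562.79

Import duty = 86092.13 × 20.4% = 17562.79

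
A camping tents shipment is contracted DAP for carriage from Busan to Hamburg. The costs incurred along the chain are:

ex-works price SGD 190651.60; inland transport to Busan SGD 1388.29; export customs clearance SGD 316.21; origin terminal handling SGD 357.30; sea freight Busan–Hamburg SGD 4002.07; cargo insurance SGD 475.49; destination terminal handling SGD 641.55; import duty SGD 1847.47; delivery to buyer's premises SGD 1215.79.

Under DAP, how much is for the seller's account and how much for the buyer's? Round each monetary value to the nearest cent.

Seller: SGD 199048.30; buyer: SGD 1847.47

DAP: the seller bears all costs to the named destination except import duty and clearance.
Seller's account: goods 190651.60 + inland to port 1388.29 + export clearance 316.21 + origin terminal 357.30 + freight 4002.07 + insurance 475.49 + destination terminal 641.55 + delivery 1215.79 = 199048.30
Buyer's account: duty 1847.47 = 1847.47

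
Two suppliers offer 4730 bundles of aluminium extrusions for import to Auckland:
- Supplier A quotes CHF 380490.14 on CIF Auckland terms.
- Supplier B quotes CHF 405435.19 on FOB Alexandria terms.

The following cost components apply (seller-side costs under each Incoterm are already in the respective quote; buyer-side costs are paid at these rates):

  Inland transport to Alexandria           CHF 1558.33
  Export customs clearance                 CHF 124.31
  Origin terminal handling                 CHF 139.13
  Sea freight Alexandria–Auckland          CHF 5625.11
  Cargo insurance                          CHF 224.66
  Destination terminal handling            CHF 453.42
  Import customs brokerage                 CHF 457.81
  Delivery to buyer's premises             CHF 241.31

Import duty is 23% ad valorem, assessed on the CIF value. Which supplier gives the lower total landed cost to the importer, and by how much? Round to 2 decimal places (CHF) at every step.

Supplier A (CIF):
The CIF price already equals the CIF value: 380490.14
Import duty = 380490.14 × 23% = 87512.73
Buyer bears (A): 453.42 + 457.81 + 241.31 = 1152.54
Landed cost (A) = invoice 380490.14 + 1152.54 + duty 87512.73 = 469155.41
Supplier B (FOB):
CIF value = FOB price + freight + insurance = 405435.19 + 5625.11 + 224.66 = 411284.96
Import duty = 411284.96 × 23% = 94595.54
Buyer bears (B): 5625.11 + 224.66 + 453.42 + 457.81 + 241.31 = 7002.31
Landed cost (B) = invoice 405435.19 + 7002.31 + duty 94595.54 = 507033.04
Difference = |469155.41 − 507033.04| = 37877.63

Supplier A is cheaper by CHF 37877.63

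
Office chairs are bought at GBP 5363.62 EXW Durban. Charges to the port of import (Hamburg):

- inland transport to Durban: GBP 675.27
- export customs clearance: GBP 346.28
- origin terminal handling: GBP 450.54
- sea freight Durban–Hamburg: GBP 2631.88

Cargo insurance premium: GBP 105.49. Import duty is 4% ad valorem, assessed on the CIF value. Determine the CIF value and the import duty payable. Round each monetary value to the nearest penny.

CIF = EXW price + pre-shipment costs + freight + insurance
CIF = 5363.62 + 675.27 + 346.28 + 450.54 + 2631.88 + 105.49 = 9573.08
Import duty = 9573.08 × 4% = 382.92

CIF value: GBP 9573.08; import duty: GBP 382.92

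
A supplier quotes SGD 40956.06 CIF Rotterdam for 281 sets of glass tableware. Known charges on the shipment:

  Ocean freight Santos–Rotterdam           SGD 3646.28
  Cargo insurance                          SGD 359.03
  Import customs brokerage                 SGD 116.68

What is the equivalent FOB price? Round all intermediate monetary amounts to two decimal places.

FOB price: SGD 36950.75

Not relevant to the conversion: brokerage — on the buyer under both terms; not part of either seller's price.
From CIF to FOB, the seller no longer bears: freight, insurance.
FOB price = 40956.06 − 3646.28 − 359.03 = 36950.75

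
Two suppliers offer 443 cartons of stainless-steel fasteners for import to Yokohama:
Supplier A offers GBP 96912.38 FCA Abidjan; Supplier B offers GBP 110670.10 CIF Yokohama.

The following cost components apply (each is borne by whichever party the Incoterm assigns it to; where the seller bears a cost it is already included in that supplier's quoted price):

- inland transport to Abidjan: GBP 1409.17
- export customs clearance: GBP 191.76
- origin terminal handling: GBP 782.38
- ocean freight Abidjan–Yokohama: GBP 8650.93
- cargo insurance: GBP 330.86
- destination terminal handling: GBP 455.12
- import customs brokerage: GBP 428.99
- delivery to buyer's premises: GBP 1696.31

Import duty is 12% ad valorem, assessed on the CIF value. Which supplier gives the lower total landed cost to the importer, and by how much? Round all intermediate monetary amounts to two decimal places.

Supplier A is cheaper by GBP 4472.77

Supplier A (FCA):
CIF value = FCA price + origin terminal + freight + insurance = 96912.38 + 782.38 + 8650.93 + 330.86 = 106676.55
Import duty = 106676.55 × 12% = 12801.19
Buyer bears (A): 782.38 + 8650.93 + 330.86 + 455.12 + 428.99 + 1696.31 = 12344.59
Landed cost (A) = invoice 96912.38 + 12344.59 + duty 12801.19 = 122058.16
Supplier B (CIF):
The CIF price already equals the CIF value: 110670.10
Import duty = 110670.10 × 12% = 13280.41
Buyer bears (B): 455.12 + 428.99 + 1696.31 = 2580.42
Landed cost (B) = invoice 110670.10 + 2580.42 + duty 13280.41 = 126530.93
Difference = |122058.16 − 126530.93| = 4472.77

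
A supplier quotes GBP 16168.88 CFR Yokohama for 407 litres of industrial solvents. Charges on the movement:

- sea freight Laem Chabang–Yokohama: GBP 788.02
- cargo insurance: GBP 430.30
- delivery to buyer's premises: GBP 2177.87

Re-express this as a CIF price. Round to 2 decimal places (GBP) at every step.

CIF price: GBP 16599.18

Not relevant to the conversion: freight — on the seller under both CFR and CIF; already in the CFR price and stays in the CIF price. delivery — on the buyer under both terms; not part of either seller's price.
From CFR to CIF, the seller additionally bears: insurance.
CIF price = 16168.88 + 430.30 = 16599.18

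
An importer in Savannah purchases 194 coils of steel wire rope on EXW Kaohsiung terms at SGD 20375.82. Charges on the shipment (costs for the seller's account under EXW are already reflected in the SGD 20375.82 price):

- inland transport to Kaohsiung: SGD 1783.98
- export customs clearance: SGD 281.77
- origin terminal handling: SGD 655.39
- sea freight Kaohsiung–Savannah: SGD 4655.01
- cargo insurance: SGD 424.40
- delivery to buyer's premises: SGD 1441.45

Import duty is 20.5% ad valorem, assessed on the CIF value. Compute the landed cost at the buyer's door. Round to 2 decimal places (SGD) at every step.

Total landed cost: SGD 35393.98

EXW: the seller makes goods available at their premises; the buyer bears all onward costs.
CIF value = EXW price + inland to port + export clearance + origin terminal + freight + insurance = 20375.82 + 1783.98 + 281.77 + 655.39 + 4655.01 + 424.40 = 28176.37
Import duty = 28176.37 × 20.5% = 5776.16
Buyer bears: inland to port 1783.98 + export clearance 281.77 + origin terminal 655.39 + freight 4655.01 + insurance 424.40 + delivery 1441.45 + duty 5776.16 = 15018.16
Landed cost = invoice 20375.82 + 15018.16 = 35393.98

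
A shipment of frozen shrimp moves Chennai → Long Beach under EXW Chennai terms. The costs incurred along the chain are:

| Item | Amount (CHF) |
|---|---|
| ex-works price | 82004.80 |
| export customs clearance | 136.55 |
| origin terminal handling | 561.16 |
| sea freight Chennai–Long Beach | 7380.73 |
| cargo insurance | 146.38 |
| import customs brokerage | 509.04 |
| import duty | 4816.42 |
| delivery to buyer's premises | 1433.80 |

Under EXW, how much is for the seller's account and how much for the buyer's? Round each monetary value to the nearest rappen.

EXW: the seller makes goods available at their premises; the buyer bears all onward costs.
Seller's account: goods 82004.80 = 82004.80
Buyer's account: export clearance 136.55 + origin terminal 561.16 + freight 7380.73 + insurance 146.38 + brokerage 509.04 + duty 4816.42 + delivery 1433.80 = 14984.08

Seller: CHF 82004.80; buyer: CHF 14984.08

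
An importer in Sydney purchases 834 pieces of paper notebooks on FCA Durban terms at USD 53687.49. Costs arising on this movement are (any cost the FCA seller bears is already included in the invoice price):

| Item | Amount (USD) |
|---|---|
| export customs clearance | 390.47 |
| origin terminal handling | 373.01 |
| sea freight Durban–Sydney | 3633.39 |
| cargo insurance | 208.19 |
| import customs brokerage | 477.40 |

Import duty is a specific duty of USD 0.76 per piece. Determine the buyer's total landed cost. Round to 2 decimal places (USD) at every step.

Total landed cost: USD 59013.32

FCA: the seller delivers export-cleared goods to the carrier; the buyer bears costs from that point.
Already in the invoice (seller's account under FCA): export clearance — exclude.
CIF value = FCA price + origin terminal + freight + insurance = 53687.49 + 373.01 + 3633.39 + 208.19 = 57902.08
Import duty = 834 × 0.76 = 633.84
Buyer bears: origin terminal 373.01 + freight 3633.39 + insurance 208.19 + brokerage 477.40 + duty 633.84 = 5325.83
Landed cost = invoice 53687.49 + 5325.83 = 59013.32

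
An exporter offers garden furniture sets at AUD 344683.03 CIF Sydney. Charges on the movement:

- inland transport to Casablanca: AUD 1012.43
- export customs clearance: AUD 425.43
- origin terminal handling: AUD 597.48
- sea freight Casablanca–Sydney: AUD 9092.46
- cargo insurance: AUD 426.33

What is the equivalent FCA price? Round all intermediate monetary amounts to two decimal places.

Not relevant to the conversion: export clearance, inland to port — on the seller under both CIF and FCA; already in the CIF price and stays in the FCA price.
From CIF to FCA, the seller no longer bears: origin terminal, freight, insurance.
FCA price = 344683.03 − 597.48 − 9092.46 − 426.33 = 334566.76

FCA price: AUD 334566.76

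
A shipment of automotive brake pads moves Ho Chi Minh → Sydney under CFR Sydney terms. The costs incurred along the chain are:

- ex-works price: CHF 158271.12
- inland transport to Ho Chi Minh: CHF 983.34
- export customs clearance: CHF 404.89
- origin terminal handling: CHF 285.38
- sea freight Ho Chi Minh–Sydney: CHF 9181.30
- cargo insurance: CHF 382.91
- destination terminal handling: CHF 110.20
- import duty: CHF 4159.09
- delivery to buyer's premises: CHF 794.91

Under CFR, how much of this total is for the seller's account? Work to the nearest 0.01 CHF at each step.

Seller's account: CHF 169126.03

CFR: the seller pays costs through ocean freight to the destination port, but not insurance.
Seller's account: goods 158271.12 + inland to port 983.34 + export clearance 404.89 + origin terminal 285.38 + freight 9181.30 = 169126.03
Buyer's account: insurance 382.91 + destination terminal 110.20 + duty 4159.09 + delivery 794.91 = 5447.11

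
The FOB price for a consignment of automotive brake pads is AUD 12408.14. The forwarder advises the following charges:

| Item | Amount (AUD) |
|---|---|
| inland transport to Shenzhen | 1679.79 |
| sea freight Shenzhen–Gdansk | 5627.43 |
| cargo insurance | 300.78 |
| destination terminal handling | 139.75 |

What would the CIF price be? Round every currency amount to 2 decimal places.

CIF price: AUD 18336.35

Not relevant to the conversion: inland to port — on the seller under both FOB and CIF; already in the FOB price and stays in the CIF price. destination terminal — on the buyer under both terms; not part of either seller's price.
From FOB to CIF, the seller additionally bears: freight, insurance.
CIF price = 12408.14 + 5627.43 + 300.78 = 18336.35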